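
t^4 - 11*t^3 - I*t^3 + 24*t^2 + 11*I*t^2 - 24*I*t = t*(t - 8)*(t - 3)*(t - I)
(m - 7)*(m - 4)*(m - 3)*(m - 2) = m^4 - 16*m^3 + 89*m^2 - 206*m + 168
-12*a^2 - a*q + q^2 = (-4*a + q)*(3*a + q)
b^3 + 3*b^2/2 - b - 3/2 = (b - 1)*(b + 1)*(b + 3/2)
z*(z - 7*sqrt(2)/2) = z^2 - 7*sqrt(2)*z/2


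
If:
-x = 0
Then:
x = 0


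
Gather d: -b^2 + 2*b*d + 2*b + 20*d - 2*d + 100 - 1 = -b^2 + 2*b + d*(2*b + 18) + 99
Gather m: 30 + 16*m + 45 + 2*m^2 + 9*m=2*m^2 + 25*m + 75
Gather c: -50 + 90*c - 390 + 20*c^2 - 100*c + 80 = 20*c^2 - 10*c - 360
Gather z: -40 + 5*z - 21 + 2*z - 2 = 7*z - 63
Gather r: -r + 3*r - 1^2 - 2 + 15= 2*r + 12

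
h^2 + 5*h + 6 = (h + 2)*(h + 3)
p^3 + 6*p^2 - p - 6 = (p - 1)*(p + 1)*(p + 6)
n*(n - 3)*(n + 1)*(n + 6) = n^4 + 4*n^3 - 15*n^2 - 18*n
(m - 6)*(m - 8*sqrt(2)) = m^2 - 8*sqrt(2)*m - 6*m + 48*sqrt(2)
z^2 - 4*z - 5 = (z - 5)*(z + 1)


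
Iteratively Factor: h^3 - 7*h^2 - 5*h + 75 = (h - 5)*(h^2 - 2*h - 15) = (h - 5)*(h + 3)*(h - 5)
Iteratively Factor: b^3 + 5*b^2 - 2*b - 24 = (b + 3)*(b^2 + 2*b - 8) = (b + 3)*(b + 4)*(b - 2)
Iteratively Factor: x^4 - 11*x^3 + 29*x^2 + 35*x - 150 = (x - 5)*(x^3 - 6*x^2 - x + 30) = (x - 5)*(x + 2)*(x^2 - 8*x + 15) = (x - 5)*(x - 3)*(x + 2)*(x - 5)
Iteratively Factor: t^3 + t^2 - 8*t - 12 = (t + 2)*(t^2 - t - 6) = (t - 3)*(t + 2)*(t + 2)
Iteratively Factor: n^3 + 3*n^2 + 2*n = (n + 2)*(n^2 + n) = (n + 1)*(n + 2)*(n)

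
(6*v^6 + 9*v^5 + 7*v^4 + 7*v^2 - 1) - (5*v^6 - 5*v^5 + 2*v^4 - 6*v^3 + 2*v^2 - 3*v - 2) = v^6 + 14*v^5 + 5*v^4 + 6*v^3 + 5*v^2 + 3*v + 1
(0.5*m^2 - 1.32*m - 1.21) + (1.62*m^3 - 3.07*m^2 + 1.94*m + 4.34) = 1.62*m^3 - 2.57*m^2 + 0.62*m + 3.13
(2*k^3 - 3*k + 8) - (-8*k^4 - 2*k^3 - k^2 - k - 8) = 8*k^4 + 4*k^3 + k^2 - 2*k + 16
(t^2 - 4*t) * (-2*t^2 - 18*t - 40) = -2*t^4 - 10*t^3 + 32*t^2 + 160*t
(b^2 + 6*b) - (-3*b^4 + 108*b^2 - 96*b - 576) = 3*b^4 - 107*b^2 + 102*b + 576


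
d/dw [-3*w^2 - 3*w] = -6*w - 3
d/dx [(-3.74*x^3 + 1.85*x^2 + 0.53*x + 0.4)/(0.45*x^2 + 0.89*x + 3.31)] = (-1.683*x^4 - 6.6572*x^3 - 35.7302*x^2 + 11.887*x + 1.3983)/(0.2025*x^4 + 0.801*x^3 + 3.7711*x^2 + 5.8918*x + 10.9561)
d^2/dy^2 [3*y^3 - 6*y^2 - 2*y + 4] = 18*y - 12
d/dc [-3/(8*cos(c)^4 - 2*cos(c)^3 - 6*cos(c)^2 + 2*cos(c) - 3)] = 6*(-16*cos(c)^3 + 3*cos(c)^2 + 6*cos(c) - 1)*sin(c)/(-8*sin(c)^4 - 2*sin(c)^2*cos(c) + 10*sin(c)^2 + 1)^2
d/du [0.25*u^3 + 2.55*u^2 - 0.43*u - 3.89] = 0.75*u^2 + 5.1*u - 0.43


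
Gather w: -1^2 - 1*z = -z - 1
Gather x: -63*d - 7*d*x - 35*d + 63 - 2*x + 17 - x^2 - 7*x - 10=-98*d - x^2 + x*(-7*d - 9) + 70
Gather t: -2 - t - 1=-t - 3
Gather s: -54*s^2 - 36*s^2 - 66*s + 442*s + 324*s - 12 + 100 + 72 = -90*s^2 + 700*s + 160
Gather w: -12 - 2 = -14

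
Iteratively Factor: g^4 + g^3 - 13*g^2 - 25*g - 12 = (g + 3)*(g^3 - 2*g^2 - 7*g - 4) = (g + 1)*(g + 3)*(g^2 - 3*g - 4) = (g - 4)*(g + 1)*(g + 3)*(g + 1)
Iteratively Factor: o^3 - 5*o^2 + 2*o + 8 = (o - 4)*(o^2 - o - 2) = (o - 4)*(o + 1)*(o - 2)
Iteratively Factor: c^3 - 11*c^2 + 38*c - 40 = (c - 5)*(c^2 - 6*c + 8) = (c - 5)*(c - 2)*(c - 4)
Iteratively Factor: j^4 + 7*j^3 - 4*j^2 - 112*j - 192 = (j + 4)*(j^3 + 3*j^2 - 16*j - 48) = (j - 4)*(j + 4)*(j^2 + 7*j + 12) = (j - 4)*(j + 3)*(j + 4)*(j + 4)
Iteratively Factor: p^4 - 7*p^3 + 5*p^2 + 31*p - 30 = (p - 3)*(p^3 - 4*p^2 - 7*p + 10) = (p - 3)*(p + 2)*(p^2 - 6*p + 5) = (p - 3)*(p - 1)*(p + 2)*(p - 5)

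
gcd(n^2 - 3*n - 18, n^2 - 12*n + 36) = n - 6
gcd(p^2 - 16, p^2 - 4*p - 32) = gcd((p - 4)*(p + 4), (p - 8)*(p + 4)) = p + 4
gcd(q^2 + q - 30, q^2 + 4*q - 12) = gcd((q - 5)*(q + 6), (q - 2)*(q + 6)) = q + 6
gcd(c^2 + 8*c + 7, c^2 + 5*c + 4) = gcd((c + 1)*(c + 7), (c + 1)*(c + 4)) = c + 1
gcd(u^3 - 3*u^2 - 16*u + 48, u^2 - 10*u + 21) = u - 3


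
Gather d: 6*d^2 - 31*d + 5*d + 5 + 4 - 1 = 6*d^2 - 26*d + 8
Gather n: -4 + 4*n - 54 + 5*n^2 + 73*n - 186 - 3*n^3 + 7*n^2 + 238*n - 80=-3*n^3 + 12*n^2 + 315*n - 324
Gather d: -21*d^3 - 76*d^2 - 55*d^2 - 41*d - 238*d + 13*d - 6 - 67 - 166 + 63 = -21*d^3 - 131*d^2 - 266*d - 176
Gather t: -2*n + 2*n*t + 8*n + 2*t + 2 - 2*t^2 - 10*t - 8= 6*n - 2*t^2 + t*(2*n - 8) - 6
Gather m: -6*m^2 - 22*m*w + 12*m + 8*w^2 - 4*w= -6*m^2 + m*(12 - 22*w) + 8*w^2 - 4*w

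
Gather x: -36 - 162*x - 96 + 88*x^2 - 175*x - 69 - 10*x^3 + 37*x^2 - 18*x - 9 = -10*x^3 + 125*x^2 - 355*x - 210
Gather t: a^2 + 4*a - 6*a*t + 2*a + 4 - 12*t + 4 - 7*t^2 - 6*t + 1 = a^2 + 6*a - 7*t^2 + t*(-6*a - 18) + 9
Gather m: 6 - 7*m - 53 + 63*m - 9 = 56*m - 56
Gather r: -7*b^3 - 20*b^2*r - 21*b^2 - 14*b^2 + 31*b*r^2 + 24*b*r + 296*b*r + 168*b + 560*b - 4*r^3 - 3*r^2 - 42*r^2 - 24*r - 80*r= -7*b^3 - 35*b^2 + 728*b - 4*r^3 + r^2*(31*b - 45) + r*(-20*b^2 + 320*b - 104)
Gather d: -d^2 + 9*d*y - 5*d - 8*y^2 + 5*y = -d^2 + d*(9*y - 5) - 8*y^2 + 5*y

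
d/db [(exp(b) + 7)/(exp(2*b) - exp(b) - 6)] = (-(exp(b) + 7)*(2*exp(b) - 1) + exp(2*b) - exp(b) - 6)*exp(b)/(-exp(2*b) + exp(b) + 6)^2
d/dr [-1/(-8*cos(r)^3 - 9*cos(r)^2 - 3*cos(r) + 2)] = 3*(8*cos(r)^2 + 6*cos(r) + 1)*sin(r)/(8*cos(r)^3 + 9*cos(r)^2 + 3*cos(r) - 2)^2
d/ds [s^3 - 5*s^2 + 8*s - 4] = 3*s^2 - 10*s + 8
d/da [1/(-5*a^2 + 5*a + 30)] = (2*a - 1)/(5*(-a^2 + a + 6)^2)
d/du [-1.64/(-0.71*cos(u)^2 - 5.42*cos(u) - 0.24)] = (2.3288*cos(u) + 8.8888)*sin(u)/(0.71*cos(u)^2 + 5.42*cos(u) + 0.24)^2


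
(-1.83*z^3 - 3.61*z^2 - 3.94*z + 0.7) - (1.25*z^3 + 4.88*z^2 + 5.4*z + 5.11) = -3.08*z^3 - 8.49*z^2 - 9.34*z - 4.41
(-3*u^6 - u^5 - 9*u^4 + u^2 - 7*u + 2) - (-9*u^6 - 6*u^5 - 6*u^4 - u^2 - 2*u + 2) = 6*u^6 + 5*u^5 - 3*u^4 + 2*u^2 - 5*u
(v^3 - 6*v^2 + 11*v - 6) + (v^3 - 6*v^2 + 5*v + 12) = 2*v^3 - 12*v^2 + 16*v + 6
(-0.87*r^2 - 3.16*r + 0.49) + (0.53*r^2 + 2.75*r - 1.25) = -0.34*r^2 - 0.41*r - 0.76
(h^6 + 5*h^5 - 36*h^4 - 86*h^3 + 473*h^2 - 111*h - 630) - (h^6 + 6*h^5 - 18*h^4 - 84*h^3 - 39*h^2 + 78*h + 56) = -h^5 - 18*h^4 - 2*h^3 + 512*h^2 - 189*h - 686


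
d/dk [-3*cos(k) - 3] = 3*sin(k)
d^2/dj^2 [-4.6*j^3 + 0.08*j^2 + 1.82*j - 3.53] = 0.16 - 27.6*j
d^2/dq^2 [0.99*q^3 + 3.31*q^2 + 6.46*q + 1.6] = 5.94*q + 6.62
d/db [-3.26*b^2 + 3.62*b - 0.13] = 3.62 - 6.52*b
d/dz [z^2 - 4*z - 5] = 2*z - 4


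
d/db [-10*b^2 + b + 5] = 1 - 20*b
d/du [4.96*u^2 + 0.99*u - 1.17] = 9.92*u + 0.99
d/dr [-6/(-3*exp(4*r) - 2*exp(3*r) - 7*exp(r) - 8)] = (-72*exp(3*r) - 36*exp(2*r) - 42)*exp(r)/(3*exp(4*r) + 2*exp(3*r) + 7*exp(r) + 8)^2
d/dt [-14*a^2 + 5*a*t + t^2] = 5*a + 2*t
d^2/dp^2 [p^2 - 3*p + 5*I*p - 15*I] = 2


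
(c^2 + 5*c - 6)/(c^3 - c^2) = (c + 6)/c^2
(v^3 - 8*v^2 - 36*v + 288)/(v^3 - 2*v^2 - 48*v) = (v - 6)/v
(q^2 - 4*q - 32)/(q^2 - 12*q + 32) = (q + 4)/(q - 4)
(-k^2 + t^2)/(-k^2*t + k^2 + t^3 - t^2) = 1/(t - 1)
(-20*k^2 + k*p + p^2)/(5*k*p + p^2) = (-4*k + p)/p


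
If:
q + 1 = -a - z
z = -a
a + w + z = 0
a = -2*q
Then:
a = 2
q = -1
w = 0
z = -2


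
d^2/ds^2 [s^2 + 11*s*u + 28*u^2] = 2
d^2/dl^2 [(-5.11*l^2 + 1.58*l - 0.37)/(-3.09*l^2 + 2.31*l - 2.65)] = (42.7773420000001*l^3 - 229.862628*l^2 + 61.780842*l + 50.315234)/(29.503629*l^6 - 66.168333*l^5 + 125.373042*l^4 - 125.819001*l^3 + 107.52057*l^2 - 48.665925*l + 18.609625)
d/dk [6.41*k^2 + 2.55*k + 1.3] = 12.82*k + 2.55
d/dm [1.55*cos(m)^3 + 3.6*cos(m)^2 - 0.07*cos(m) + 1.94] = (-4.65*cos(m)^2 - 7.2*cos(m) + 0.07)*sin(m)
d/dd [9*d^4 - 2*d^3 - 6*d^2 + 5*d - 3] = 36*d^3 - 6*d^2 - 12*d + 5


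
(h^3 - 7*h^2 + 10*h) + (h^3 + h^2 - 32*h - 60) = 2*h^3 - 6*h^2 - 22*h - 60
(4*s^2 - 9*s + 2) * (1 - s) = -4*s^3 + 13*s^2 - 11*s + 2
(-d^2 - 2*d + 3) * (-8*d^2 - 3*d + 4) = 8*d^4 + 19*d^3 - 22*d^2 - 17*d + 12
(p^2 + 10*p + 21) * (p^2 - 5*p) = p^4 + 5*p^3 - 29*p^2 - 105*p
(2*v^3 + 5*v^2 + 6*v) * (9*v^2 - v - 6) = 18*v^5 + 43*v^4 + 37*v^3 - 36*v^2 - 36*v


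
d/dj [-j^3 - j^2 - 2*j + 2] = -3*j^2 - 2*j - 2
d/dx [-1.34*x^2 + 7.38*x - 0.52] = 7.38 - 2.68*x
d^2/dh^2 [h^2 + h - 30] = 2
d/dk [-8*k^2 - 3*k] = -16*k - 3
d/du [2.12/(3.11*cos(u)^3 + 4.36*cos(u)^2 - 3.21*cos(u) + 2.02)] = (19.7796*cos(u)^2 + 18.4864*cos(u) - 6.8052)*sin(u)/(3.11*cos(u)^3 + 4.36*cos(u)^2 - 3.21*cos(u) + 2.02)^2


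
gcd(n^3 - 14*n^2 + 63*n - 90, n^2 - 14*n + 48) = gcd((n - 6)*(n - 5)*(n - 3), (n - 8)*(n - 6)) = n - 6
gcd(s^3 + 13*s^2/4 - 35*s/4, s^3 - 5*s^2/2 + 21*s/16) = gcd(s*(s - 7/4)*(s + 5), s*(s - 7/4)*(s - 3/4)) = s^2 - 7*s/4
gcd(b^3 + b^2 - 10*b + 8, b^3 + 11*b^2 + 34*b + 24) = b + 4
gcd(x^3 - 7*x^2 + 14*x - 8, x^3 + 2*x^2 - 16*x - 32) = x - 4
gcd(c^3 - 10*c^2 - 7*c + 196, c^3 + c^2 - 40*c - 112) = c^2 - 3*c - 28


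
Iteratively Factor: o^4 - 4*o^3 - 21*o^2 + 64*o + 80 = (o - 4)*(o^3 - 21*o - 20) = (o - 4)*(o + 1)*(o^2 - o - 20) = (o - 5)*(o - 4)*(o + 1)*(o + 4)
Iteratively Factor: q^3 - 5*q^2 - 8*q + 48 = (q + 3)*(q^2 - 8*q + 16) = (q - 4)*(q + 3)*(q - 4)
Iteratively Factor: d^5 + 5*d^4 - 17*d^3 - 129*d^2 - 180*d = (d + 4)*(d^4 + d^3 - 21*d^2 - 45*d) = (d + 3)*(d + 4)*(d^3 - 2*d^2 - 15*d) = (d + 3)^2*(d + 4)*(d^2 - 5*d) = d*(d + 3)^2*(d + 4)*(d - 5)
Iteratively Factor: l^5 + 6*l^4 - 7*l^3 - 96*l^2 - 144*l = (l - 4)*(l^4 + 10*l^3 + 33*l^2 + 36*l) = (l - 4)*(l + 4)*(l^3 + 6*l^2 + 9*l) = l*(l - 4)*(l + 4)*(l^2 + 6*l + 9) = l*(l - 4)*(l + 3)*(l + 4)*(l + 3)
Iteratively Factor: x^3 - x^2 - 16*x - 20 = (x - 5)*(x^2 + 4*x + 4) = (x - 5)*(x + 2)*(x + 2)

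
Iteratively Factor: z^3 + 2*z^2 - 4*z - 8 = (z - 2)*(z^2 + 4*z + 4) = (z - 2)*(z + 2)*(z + 2)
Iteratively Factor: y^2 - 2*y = (y - 2)*(y)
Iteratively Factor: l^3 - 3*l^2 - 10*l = (l - 5)*(l^2 + 2*l) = l*(l - 5)*(l + 2)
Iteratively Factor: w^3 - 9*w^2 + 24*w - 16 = (w - 1)*(w^2 - 8*w + 16) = (w - 4)*(w - 1)*(w - 4)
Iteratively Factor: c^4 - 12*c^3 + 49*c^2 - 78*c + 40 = (c - 2)*(c^3 - 10*c^2 + 29*c - 20) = (c - 2)*(c - 1)*(c^2 - 9*c + 20) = (c - 4)*(c - 2)*(c - 1)*(c - 5)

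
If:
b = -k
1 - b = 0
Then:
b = 1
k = -1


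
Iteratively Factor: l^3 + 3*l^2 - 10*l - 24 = (l + 2)*(l^2 + l - 12) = (l + 2)*(l + 4)*(l - 3)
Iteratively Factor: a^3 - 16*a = (a - 4)*(a^2 + 4*a) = a*(a - 4)*(a + 4)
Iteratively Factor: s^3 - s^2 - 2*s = (s - 2)*(s^2 + s) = (s - 2)*(s + 1)*(s)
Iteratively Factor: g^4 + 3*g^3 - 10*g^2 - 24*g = (g + 2)*(g^3 + g^2 - 12*g) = (g + 2)*(g + 4)*(g^2 - 3*g) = (g - 3)*(g + 2)*(g + 4)*(g)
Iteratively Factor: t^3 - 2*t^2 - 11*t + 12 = (t - 1)*(t^2 - t - 12) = (t - 1)*(t + 3)*(t - 4)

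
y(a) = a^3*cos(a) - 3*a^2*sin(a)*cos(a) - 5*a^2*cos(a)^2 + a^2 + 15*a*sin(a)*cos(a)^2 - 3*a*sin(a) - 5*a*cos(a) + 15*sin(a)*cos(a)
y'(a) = -a^3*sin(a) + 3*a^2*sin(a)^2 + 10*a^2*sin(a)*cos(a) - 3*a^2*cos(a)^2 + 3*a^2*cos(a) - 30*a*sin(a)^2*cos(a) - 6*a*sin(a)*cos(a) + 5*a*sin(a) + 15*a*cos(a)^3 - 10*a*cos(a)^2 - 3*a*cos(a) + 2*a - 15*sin(a)^2 + 15*sin(a)*cos(a)^2 - 3*sin(a) + 15*cos(a)^2 - 5*cos(a)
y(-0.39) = -2.41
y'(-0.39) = 2.33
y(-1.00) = -2.59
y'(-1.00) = 0.51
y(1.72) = -2.29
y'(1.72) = 2.81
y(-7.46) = -81.98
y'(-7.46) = -320.38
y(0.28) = 3.15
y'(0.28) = 11.35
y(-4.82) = 20.16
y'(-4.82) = 180.57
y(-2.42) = -1.65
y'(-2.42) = 16.43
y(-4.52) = 49.60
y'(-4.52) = 20.28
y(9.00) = -757.76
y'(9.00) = -1021.71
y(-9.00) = 317.45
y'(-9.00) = -236.32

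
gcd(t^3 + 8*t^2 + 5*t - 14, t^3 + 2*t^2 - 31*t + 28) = t^2 + 6*t - 7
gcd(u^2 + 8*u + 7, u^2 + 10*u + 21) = u + 7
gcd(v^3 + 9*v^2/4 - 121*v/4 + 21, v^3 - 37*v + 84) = v^2 + 3*v - 28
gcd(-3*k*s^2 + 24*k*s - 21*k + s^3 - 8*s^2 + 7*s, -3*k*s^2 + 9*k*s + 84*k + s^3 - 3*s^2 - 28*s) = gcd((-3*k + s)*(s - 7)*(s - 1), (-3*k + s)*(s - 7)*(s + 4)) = -3*k*s + 21*k + s^2 - 7*s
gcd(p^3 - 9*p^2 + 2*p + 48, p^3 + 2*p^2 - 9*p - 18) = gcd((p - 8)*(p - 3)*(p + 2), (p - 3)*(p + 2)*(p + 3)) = p^2 - p - 6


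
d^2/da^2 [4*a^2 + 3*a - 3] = 8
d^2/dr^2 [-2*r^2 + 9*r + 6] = -4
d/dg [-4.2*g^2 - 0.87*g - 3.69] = -8.4*g - 0.87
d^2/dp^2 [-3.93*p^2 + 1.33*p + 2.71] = -7.86000000000000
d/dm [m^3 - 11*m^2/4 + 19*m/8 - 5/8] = 3*m^2 - 11*m/2 + 19/8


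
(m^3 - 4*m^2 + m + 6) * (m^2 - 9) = m^5 - 4*m^4 - 8*m^3 + 42*m^2 - 9*m - 54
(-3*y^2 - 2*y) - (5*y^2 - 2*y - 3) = 3 - 8*y^2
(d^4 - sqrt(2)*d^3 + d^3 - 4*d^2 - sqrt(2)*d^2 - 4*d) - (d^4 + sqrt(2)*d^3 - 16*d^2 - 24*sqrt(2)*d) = -2*sqrt(2)*d^3 + d^3 - sqrt(2)*d^2 + 12*d^2 - 4*d + 24*sqrt(2)*d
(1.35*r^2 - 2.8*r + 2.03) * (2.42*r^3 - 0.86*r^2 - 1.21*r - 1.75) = 3.267*r^5 - 7.937*r^4 + 5.6871*r^3 - 0.7203*r^2 + 2.4437*r - 3.5525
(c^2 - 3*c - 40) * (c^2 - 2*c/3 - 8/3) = c^4 - 11*c^3/3 - 122*c^2/3 + 104*c/3 + 320/3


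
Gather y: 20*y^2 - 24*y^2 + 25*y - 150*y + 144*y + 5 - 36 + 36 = -4*y^2 + 19*y + 5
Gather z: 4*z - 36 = 4*z - 36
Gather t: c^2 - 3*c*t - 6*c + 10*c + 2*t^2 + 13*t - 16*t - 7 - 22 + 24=c^2 + 4*c + 2*t^2 + t*(-3*c - 3) - 5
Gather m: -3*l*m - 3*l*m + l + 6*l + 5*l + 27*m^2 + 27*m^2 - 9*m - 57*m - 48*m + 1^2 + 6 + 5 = 12*l + 54*m^2 + m*(-6*l - 114) + 12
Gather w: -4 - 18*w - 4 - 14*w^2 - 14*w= -14*w^2 - 32*w - 8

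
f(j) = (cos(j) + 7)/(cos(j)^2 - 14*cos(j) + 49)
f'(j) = (2*sin(j)*cos(j) - 14*sin(j))*(cos(j) + 7)/(cos(j)^2 - 14*cos(j) + 49)^2 - sin(j)/(cos(j)^2 - 14*cos(j) + 49) = (cos(j) + 21)*sin(j)/(cos(j) - 7)^3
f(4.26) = 0.12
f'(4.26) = 0.04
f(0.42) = 0.21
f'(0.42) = -0.04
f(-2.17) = 0.11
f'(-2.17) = 0.04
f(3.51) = 0.10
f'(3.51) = 0.01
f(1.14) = 0.17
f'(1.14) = -0.07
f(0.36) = 0.22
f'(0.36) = -0.03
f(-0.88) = 0.19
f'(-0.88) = 0.06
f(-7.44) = 0.17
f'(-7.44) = 0.07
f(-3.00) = 0.09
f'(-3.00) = 0.01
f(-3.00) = 0.09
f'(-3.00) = 0.01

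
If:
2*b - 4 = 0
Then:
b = 2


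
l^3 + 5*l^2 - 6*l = l*(l - 1)*(l + 6)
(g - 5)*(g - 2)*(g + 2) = g^3 - 5*g^2 - 4*g + 20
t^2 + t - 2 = (t - 1)*(t + 2)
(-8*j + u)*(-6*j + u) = 48*j^2 - 14*j*u + u^2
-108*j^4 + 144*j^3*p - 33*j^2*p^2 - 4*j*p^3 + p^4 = (-6*j + p)*(-3*j + p)*(-j + p)*(6*j + p)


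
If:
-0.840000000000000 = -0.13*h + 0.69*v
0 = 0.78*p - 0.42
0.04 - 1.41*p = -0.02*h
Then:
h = 35.96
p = 0.54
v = 5.56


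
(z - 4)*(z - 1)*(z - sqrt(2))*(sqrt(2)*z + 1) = sqrt(2)*z^4 - 5*sqrt(2)*z^3 - z^3 + 3*sqrt(2)*z^2 + 5*z^2 - 4*z + 5*sqrt(2)*z - 4*sqrt(2)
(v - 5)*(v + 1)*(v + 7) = v^3 + 3*v^2 - 33*v - 35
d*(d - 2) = d^2 - 2*d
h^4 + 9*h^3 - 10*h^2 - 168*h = h*(h - 4)*(h + 6)*(h + 7)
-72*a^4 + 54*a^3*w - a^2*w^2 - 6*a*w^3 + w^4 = (-4*a + w)*(-3*a + w)*(-2*a + w)*(3*a + w)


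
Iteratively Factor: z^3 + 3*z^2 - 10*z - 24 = (z + 4)*(z^2 - z - 6) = (z + 2)*(z + 4)*(z - 3)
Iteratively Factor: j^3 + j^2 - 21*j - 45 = (j + 3)*(j^2 - 2*j - 15) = (j - 5)*(j + 3)*(j + 3)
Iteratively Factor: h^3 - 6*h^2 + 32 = (h - 4)*(h^2 - 2*h - 8) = (h - 4)^2*(h + 2)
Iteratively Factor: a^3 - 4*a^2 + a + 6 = (a - 2)*(a^2 - 2*a - 3) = (a - 3)*(a - 2)*(a + 1)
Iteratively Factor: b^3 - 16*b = (b)*(b^2 - 16) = b*(b + 4)*(b - 4)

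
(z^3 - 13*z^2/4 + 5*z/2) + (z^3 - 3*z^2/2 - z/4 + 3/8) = 2*z^3 - 19*z^2/4 + 9*z/4 + 3/8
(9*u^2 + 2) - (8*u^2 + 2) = u^2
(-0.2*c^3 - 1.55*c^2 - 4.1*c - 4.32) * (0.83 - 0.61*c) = 0.122*c^4 + 0.7795*c^3 + 1.2145*c^2 - 0.767799999999999*c - 3.5856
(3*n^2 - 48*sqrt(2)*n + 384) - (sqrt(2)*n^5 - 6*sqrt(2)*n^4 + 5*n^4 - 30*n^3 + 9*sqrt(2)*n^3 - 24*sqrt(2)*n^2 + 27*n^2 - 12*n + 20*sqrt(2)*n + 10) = -sqrt(2)*n^5 - 5*n^4 + 6*sqrt(2)*n^4 - 9*sqrt(2)*n^3 + 30*n^3 - 24*n^2 + 24*sqrt(2)*n^2 - 68*sqrt(2)*n + 12*n + 374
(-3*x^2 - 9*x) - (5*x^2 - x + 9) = -8*x^2 - 8*x - 9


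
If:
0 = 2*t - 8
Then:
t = 4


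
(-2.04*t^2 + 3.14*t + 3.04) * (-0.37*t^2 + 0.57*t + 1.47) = 0.7548*t^4 - 2.3246*t^3 - 2.3338*t^2 + 6.3486*t + 4.4688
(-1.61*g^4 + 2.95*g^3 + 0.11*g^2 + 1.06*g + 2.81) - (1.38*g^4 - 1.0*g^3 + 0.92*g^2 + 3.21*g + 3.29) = -2.99*g^4 + 3.95*g^3 - 0.81*g^2 - 2.15*g - 0.48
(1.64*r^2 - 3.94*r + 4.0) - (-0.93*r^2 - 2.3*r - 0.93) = 2.57*r^2 - 1.64*r + 4.93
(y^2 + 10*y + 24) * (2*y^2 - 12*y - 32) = 2*y^4 + 8*y^3 - 104*y^2 - 608*y - 768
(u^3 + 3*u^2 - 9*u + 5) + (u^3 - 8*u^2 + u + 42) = 2*u^3 - 5*u^2 - 8*u + 47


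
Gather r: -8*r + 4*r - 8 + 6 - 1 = -4*r - 3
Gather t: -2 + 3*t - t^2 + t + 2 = -t^2 + 4*t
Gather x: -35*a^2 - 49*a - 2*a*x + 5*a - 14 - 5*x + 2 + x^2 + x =-35*a^2 - 44*a + x^2 + x*(-2*a - 4) - 12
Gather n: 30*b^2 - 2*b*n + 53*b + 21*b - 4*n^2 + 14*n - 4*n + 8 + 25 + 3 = 30*b^2 + 74*b - 4*n^2 + n*(10 - 2*b) + 36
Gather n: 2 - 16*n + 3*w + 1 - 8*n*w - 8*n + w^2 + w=n*(-8*w - 24) + w^2 + 4*w + 3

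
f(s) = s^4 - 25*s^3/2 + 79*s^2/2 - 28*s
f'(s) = 4*s^3 - 75*s^2/2 + 79*s - 28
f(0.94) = -1.02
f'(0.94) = 16.45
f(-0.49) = 24.73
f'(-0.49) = -76.18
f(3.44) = 2.30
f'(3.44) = -37.17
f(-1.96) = 315.50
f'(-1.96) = -357.02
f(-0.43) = 20.37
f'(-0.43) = -69.22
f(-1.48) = 173.28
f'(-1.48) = -240.03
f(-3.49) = 1258.55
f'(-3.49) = -930.50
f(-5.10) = 3504.85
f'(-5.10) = -1936.88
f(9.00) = 396.00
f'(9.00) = 561.50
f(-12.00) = 48360.00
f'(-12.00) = -13288.00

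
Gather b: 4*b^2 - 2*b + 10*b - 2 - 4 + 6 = 4*b^2 + 8*b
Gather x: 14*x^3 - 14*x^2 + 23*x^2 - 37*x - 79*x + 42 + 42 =14*x^3 + 9*x^2 - 116*x + 84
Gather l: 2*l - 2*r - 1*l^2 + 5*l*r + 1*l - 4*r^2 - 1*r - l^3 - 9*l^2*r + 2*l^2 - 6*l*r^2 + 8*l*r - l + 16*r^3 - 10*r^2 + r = -l^3 + l^2*(1 - 9*r) + l*(-6*r^2 + 13*r + 2) + 16*r^3 - 14*r^2 - 2*r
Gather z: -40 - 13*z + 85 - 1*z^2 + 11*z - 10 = -z^2 - 2*z + 35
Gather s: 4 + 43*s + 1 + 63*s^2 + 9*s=63*s^2 + 52*s + 5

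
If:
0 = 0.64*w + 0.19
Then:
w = -0.30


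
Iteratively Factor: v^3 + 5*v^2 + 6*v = (v + 2)*(v^2 + 3*v) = v*(v + 2)*(v + 3)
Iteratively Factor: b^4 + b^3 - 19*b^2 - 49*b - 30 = (b + 1)*(b^3 - 19*b - 30) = (b + 1)*(b + 3)*(b^2 - 3*b - 10) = (b - 5)*(b + 1)*(b + 3)*(b + 2)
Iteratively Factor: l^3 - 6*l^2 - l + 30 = (l - 5)*(l^2 - l - 6) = (l - 5)*(l - 3)*(l + 2)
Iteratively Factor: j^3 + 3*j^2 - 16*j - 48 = (j + 4)*(j^2 - j - 12) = (j + 3)*(j + 4)*(j - 4)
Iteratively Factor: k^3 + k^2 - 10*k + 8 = (k + 4)*(k^2 - 3*k + 2) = (k - 1)*(k + 4)*(k - 2)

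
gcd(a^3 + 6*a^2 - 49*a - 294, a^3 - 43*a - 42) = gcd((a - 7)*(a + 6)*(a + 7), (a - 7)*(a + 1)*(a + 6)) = a^2 - a - 42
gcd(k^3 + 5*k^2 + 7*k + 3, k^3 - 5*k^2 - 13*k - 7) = k^2 + 2*k + 1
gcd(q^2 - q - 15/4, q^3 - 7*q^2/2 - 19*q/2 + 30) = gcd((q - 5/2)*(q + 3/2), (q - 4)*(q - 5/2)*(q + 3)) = q - 5/2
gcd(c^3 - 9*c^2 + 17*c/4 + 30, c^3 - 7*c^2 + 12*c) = 1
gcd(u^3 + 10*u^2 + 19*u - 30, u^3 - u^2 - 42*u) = u + 6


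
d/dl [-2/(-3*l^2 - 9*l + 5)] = 6*(-2*l - 3)/(3*l^2 + 9*l - 5)^2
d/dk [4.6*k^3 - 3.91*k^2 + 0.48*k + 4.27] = 13.8*k^2 - 7.82*k + 0.48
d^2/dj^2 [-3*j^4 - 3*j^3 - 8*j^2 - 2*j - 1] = -36*j^2 - 18*j - 16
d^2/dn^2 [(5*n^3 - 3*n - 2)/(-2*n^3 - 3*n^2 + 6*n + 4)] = 6*(10*n^6 - 48*n^5 - 46*n^4 - 27*n^3 - 78*n^2 - 64*n + 8)/(8*n^9 + 36*n^8 - 18*n^7 - 237*n^6 - 90*n^5 + 504*n^4 + 312*n^3 - 288*n^2 - 288*n - 64)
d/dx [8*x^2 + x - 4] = 16*x + 1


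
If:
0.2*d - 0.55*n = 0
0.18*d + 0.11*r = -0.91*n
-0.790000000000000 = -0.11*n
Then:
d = 19.75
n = 7.18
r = -91.73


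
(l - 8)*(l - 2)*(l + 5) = l^3 - 5*l^2 - 34*l + 80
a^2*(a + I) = a^3 + I*a^2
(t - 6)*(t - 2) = t^2 - 8*t + 12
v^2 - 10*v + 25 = (v - 5)^2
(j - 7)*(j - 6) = j^2 - 13*j + 42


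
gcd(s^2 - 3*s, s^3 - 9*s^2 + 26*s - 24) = s - 3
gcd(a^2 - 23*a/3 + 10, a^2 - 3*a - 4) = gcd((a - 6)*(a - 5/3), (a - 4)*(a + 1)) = 1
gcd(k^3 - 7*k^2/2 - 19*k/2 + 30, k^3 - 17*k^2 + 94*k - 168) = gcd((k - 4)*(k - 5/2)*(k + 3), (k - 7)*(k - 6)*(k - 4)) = k - 4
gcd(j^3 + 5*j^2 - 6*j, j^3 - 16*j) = j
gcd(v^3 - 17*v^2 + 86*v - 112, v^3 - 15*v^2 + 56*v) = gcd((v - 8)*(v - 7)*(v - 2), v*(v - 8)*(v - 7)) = v^2 - 15*v + 56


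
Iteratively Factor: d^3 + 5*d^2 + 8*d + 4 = (d + 2)*(d^2 + 3*d + 2) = (d + 2)^2*(d + 1)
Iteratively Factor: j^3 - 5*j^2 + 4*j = (j - 1)*(j^2 - 4*j) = j*(j - 1)*(j - 4)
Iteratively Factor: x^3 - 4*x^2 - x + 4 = (x + 1)*(x^2 - 5*x + 4) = (x - 1)*(x + 1)*(x - 4)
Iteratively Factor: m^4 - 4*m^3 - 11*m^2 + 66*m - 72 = (m + 4)*(m^3 - 8*m^2 + 21*m - 18) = (m - 3)*(m + 4)*(m^2 - 5*m + 6) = (m - 3)^2*(m + 4)*(m - 2)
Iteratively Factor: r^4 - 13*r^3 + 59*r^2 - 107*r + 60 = (r - 3)*(r^3 - 10*r^2 + 29*r - 20) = (r - 3)*(r - 1)*(r^2 - 9*r + 20) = (r - 4)*(r - 3)*(r - 1)*(r - 5)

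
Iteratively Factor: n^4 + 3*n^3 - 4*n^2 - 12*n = (n - 2)*(n^3 + 5*n^2 + 6*n) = (n - 2)*(n + 3)*(n^2 + 2*n) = (n - 2)*(n + 2)*(n + 3)*(n)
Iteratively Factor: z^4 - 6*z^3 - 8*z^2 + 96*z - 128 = (z - 4)*(z^3 - 2*z^2 - 16*z + 32) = (z - 4)*(z + 4)*(z^2 - 6*z + 8) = (z - 4)*(z - 2)*(z + 4)*(z - 4)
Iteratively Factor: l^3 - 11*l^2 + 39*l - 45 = (l - 5)*(l^2 - 6*l + 9) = (l - 5)*(l - 3)*(l - 3)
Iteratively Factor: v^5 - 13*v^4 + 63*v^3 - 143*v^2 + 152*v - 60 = (v - 5)*(v^4 - 8*v^3 + 23*v^2 - 28*v + 12) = (v - 5)*(v - 2)*(v^3 - 6*v^2 + 11*v - 6) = (v - 5)*(v - 2)^2*(v^2 - 4*v + 3) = (v - 5)*(v - 3)*(v - 2)^2*(v - 1)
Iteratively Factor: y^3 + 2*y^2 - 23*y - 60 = (y + 4)*(y^2 - 2*y - 15) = (y - 5)*(y + 4)*(y + 3)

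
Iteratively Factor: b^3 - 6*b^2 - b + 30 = (b + 2)*(b^2 - 8*b + 15) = (b - 3)*(b + 2)*(b - 5)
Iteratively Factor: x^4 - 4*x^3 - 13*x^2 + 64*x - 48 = (x - 1)*(x^3 - 3*x^2 - 16*x + 48) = (x - 3)*(x - 1)*(x^2 - 16) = (x - 4)*(x - 3)*(x - 1)*(x + 4)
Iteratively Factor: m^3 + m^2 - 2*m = (m)*(m^2 + m - 2) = m*(m - 1)*(m + 2)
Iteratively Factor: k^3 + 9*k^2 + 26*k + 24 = (k + 3)*(k^2 + 6*k + 8) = (k + 3)*(k + 4)*(k + 2)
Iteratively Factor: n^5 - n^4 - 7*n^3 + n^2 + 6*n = (n)*(n^4 - n^3 - 7*n^2 + n + 6) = n*(n - 1)*(n^3 - 7*n - 6) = n*(n - 3)*(n - 1)*(n^2 + 3*n + 2) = n*(n - 3)*(n - 1)*(n + 1)*(n + 2)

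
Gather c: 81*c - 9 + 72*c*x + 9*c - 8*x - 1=c*(72*x + 90) - 8*x - 10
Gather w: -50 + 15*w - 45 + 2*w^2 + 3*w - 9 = 2*w^2 + 18*w - 104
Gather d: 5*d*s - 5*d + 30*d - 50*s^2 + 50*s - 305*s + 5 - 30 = d*(5*s + 25) - 50*s^2 - 255*s - 25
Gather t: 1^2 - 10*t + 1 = 2 - 10*t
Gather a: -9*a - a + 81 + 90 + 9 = 180 - 10*a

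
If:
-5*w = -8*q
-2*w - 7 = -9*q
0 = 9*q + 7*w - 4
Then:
No Solution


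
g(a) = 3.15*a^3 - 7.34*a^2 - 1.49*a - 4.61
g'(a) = 9.45*a^2 - 14.68*a - 1.49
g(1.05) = -10.62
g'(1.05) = -6.49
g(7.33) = 830.67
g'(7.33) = 398.64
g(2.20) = -9.87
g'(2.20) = 11.95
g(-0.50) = -6.09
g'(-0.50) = 8.21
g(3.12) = 14.96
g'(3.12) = 44.70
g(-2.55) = -100.77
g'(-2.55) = 97.39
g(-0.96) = -12.73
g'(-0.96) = 21.31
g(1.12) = -11.06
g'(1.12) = -6.08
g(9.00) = 1683.79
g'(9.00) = 631.84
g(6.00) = 402.61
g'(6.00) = 250.63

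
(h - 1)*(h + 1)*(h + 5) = h^3 + 5*h^2 - h - 5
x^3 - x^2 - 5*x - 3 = (x - 3)*(x + 1)^2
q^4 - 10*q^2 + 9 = (q - 3)*(q - 1)*(q + 1)*(q + 3)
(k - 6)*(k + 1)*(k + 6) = k^3 + k^2 - 36*k - 36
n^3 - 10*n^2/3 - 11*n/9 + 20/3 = (n - 3)*(n - 5/3)*(n + 4/3)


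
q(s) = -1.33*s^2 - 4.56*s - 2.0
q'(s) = -2.66*s - 4.56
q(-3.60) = -2.82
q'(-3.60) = 5.02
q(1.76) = -14.15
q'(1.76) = -9.24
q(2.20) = -18.47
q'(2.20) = -10.41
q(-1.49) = 1.84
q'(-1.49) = -0.60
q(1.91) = -15.56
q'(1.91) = -9.64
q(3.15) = -29.56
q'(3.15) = -12.94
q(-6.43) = -27.67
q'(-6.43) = 12.54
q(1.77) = -14.24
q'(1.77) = -9.27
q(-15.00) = -232.85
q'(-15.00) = 35.34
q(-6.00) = -22.52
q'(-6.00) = 11.40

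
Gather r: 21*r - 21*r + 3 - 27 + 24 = 0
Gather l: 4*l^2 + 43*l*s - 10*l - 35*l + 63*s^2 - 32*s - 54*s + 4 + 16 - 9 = 4*l^2 + l*(43*s - 45) + 63*s^2 - 86*s + 11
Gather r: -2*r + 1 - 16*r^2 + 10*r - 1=-16*r^2 + 8*r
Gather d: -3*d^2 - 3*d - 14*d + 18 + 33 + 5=-3*d^2 - 17*d + 56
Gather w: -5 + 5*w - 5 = 5*w - 10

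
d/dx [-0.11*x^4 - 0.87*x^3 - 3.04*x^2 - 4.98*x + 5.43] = -0.44*x^3 - 2.61*x^2 - 6.08*x - 4.98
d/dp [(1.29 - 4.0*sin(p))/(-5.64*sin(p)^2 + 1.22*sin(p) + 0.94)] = (-22.56*sin(p)^2 + 14.5512*sin(p) - 5.3338)*cos(p)/(31.8096*sin(p)^4 - 13.7616*sin(p)^3 - 9.1148*sin(p)^2 + 2.2936*sin(p) + 0.8836)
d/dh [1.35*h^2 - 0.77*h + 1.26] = 2.7*h - 0.77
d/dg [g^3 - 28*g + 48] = 3*g^2 - 28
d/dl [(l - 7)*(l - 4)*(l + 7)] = 3*l^2 - 8*l - 49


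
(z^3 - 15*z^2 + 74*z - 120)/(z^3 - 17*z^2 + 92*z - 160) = (z - 6)/(z - 8)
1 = 1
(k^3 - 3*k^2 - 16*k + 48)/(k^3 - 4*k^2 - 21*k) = (-k^3 + 3*k^2 + 16*k - 48)/(k*(-k^2 + 4*k + 21))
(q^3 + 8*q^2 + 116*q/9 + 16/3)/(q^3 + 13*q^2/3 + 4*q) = (q^2 + 20*q/3 + 4)/(q*(q + 3))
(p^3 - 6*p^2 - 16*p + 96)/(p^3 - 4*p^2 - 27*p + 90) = (p^2 - 16)/(p^2 + 2*p - 15)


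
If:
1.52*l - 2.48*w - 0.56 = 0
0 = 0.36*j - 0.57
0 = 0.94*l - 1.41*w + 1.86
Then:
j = 1.58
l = -28.74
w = -17.84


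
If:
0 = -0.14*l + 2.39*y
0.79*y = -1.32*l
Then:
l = 0.00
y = 0.00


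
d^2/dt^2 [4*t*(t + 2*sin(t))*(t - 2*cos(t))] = 8*sqrt(2)*t^2*cos(t + pi/4) + 32*t*sin(2*t) + 32*sqrt(2)*t*sin(t + pi/4) + 24*t - 32*cos(2*t) - 16*sqrt(2)*cos(t + pi/4)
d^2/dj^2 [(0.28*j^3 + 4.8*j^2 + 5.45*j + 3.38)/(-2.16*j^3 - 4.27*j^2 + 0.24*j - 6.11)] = (-39.624768*j^6 - 153.436032*j^5 - 461.42136*j^4 + 188.43879*j^3 + 1257.719892*j^2 + 1078.845534*j - 198.394924)/(10.077696*j^9 + 59.766336*j^8 + 114.78996*j^7 + 150.093523*j^6 + 325.368072*j^5 + 315.942369*j^4 + 204.329016*j^3 + 479.280009*j^2 - 26.879112*j + 228.099131)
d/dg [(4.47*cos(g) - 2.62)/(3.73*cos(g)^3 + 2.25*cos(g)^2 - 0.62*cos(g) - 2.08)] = (33.3462*cos(g)^3 - 19.2603*cos(g)^2 - 11.79*cos(g) + 10.922)*sin(g)/(13.9129*cos(g)^6 + 16.785*cos(g)^5 + 0.4373*cos(g)^4 - 18.3068*cos(g)^3 - 8.9756*cos(g)^2 + 2.5792*cos(g) + 4.3264)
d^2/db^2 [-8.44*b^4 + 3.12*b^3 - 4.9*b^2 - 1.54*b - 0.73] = -101.28*b^2 + 18.72*b - 9.8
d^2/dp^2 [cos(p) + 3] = -cos(p)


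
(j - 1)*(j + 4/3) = j^2 + j/3 - 4/3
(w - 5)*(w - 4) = w^2 - 9*w + 20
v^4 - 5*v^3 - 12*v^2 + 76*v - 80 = (v - 5)*(v - 2)^2*(v + 4)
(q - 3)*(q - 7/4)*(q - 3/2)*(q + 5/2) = q^4 - 15*q^3/4 - 13*q^2/4 + 369*q/16 - 315/16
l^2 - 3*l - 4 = (l - 4)*(l + 1)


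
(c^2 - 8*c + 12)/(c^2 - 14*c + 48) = (c - 2)/(c - 8)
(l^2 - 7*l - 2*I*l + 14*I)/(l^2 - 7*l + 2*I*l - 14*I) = (l - 2*I)/(l + 2*I)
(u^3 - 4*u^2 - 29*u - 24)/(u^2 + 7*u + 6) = (u^2 - 5*u - 24)/(u + 6)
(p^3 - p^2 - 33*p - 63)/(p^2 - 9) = (p^2 - 4*p - 21)/(p - 3)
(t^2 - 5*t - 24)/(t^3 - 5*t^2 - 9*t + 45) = (t - 8)/(t^2 - 8*t + 15)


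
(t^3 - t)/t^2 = t - 1/t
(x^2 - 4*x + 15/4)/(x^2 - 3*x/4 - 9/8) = 2*(2*x - 5)/(4*x + 3)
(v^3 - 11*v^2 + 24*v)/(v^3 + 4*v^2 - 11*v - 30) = v*(v - 8)/(v^2 + 7*v + 10)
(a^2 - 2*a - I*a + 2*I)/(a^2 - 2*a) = (a - I)/a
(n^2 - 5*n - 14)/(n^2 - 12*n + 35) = (n + 2)/(n - 5)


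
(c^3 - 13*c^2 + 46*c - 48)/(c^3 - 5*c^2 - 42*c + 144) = (c - 2)/(c + 6)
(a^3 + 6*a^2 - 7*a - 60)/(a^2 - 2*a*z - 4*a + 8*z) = (a^3 + 6*a^2 - 7*a - 60)/(a^2 - 2*a*z - 4*a + 8*z)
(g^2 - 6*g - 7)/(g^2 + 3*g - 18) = (g^2 - 6*g - 7)/(g^2 + 3*g - 18)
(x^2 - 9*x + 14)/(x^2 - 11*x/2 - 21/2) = 2*(x - 2)/(2*x + 3)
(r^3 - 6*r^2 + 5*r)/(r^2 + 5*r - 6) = r*(r - 5)/(r + 6)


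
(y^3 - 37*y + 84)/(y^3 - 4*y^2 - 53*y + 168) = (y - 4)/(y - 8)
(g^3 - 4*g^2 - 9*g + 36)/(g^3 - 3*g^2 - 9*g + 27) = (g - 4)/(g - 3)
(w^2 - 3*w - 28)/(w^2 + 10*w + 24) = (w - 7)/(w + 6)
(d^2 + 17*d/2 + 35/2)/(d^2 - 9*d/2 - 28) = (d + 5)/(d - 8)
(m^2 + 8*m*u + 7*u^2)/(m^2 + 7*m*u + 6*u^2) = (m + 7*u)/(m + 6*u)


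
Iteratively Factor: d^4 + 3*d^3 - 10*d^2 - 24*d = (d)*(d^3 + 3*d^2 - 10*d - 24) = d*(d + 4)*(d^2 - d - 6) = d*(d - 3)*(d + 4)*(d + 2)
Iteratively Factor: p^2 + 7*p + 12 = (p + 4)*(p + 3)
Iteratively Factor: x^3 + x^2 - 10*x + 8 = (x - 1)*(x^2 + 2*x - 8) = (x - 2)*(x - 1)*(x + 4)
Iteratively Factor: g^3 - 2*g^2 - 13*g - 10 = (g - 5)*(g^2 + 3*g + 2) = (g - 5)*(g + 2)*(g + 1)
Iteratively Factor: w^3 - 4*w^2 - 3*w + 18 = (w - 3)*(w^2 - w - 6) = (w - 3)^2*(w + 2)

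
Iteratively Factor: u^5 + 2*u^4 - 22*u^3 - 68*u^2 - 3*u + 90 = (u - 1)*(u^4 + 3*u^3 - 19*u^2 - 87*u - 90) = (u - 1)*(u + 3)*(u^3 - 19*u - 30) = (u - 1)*(u + 3)^2*(u^2 - 3*u - 10) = (u - 1)*(u + 2)*(u + 3)^2*(u - 5)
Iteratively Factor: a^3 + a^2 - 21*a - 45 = (a - 5)*(a^2 + 6*a + 9) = (a - 5)*(a + 3)*(a + 3)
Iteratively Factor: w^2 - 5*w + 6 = (w - 3)*(w - 2)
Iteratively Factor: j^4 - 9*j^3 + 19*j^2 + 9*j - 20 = (j - 1)*(j^3 - 8*j^2 + 11*j + 20) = (j - 5)*(j - 1)*(j^2 - 3*j - 4) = (j - 5)*(j - 1)*(j + 1)*(j - 4)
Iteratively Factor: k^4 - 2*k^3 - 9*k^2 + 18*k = (k - 2)*(k^3 - 9*k) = (k - 2)*(k + 3)*(k^2 - 3*k) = k*(k - 2)*(k + 3)*(k - 3)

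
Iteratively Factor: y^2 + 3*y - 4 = (y + 4)*(y - 1)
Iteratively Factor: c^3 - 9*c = (c - 3)*(c^2 + 3*c) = (c - 3)*(c + 3)*(c)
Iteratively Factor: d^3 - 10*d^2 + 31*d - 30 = (d - 2)*(d^2 - 8*d + 15) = (d - 3)*(d - 2)*(d - 5)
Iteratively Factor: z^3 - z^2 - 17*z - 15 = (z + 1)*(z^2 - 2*z - 15) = (z - 5)*(z + 1)*(z + 3)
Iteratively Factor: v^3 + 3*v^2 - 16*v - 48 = (v + 3)*(v^2 - 16) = (v + 3)*(v + 4)*(v - 4)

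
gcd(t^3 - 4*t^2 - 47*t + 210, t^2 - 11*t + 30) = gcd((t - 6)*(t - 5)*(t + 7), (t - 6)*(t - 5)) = t^2 - 11*t + 30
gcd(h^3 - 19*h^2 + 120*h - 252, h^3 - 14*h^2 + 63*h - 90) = h - 6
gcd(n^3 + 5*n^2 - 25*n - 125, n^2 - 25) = n^2 - 25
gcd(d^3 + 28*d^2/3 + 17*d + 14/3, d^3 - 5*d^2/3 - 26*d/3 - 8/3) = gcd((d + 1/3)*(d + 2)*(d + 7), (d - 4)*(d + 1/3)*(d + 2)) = d^2 + 7*d/3 + 2/3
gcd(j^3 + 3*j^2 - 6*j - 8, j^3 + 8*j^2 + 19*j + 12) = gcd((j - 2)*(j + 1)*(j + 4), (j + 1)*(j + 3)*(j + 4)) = j^2 + 5*j + 4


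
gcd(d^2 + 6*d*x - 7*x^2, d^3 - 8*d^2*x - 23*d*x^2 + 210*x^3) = 1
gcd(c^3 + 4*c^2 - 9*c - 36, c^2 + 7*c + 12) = c^2 + 7*c + 12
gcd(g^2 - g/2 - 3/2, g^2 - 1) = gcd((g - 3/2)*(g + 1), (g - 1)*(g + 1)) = g + 1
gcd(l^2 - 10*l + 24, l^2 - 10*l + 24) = l^2 - 10*l + 24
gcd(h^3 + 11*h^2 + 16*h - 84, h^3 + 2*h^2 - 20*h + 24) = h^2 + 4*h - 12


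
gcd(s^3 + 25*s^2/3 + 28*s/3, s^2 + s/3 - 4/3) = s + 4/3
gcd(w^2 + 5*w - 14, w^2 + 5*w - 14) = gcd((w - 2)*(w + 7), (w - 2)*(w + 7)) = w^2 + 5*w - 14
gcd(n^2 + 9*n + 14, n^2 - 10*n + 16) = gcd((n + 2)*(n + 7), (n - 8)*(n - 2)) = 1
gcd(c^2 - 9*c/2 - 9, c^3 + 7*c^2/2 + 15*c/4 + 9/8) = c + 3/2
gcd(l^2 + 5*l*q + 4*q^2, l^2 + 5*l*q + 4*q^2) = l^2 + 5*l*q + 4*q^2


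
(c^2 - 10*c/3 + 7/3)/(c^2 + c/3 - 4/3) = (3*c - 7)/(3*c + 4)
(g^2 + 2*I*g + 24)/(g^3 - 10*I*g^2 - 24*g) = (g + 6*I)/(g*(g - 6*I))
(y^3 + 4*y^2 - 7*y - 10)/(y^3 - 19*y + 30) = (y + 1)/(y - 3)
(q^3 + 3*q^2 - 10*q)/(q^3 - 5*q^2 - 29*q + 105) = q*(q - 2)/(q^2 - 10*q + 21)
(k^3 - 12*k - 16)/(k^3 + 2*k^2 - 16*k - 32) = (k + 2)/(k + 4)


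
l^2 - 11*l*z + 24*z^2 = (l - 8*z)*(l - 3*z)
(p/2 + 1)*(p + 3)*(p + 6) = p^3/2 + 11*p^2/2 + 18*p + 18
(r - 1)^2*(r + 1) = r^3 - r^2 - r + 1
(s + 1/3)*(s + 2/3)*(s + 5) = s^3 + 6*s^2 + 47*s/9 + 10/9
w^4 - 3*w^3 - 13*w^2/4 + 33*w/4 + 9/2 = (w - 3)*(w - 2)*(w + 1/2)*(w + 3/2)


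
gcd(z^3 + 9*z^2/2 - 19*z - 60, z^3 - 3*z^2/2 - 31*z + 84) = z^2 + 2*z - 24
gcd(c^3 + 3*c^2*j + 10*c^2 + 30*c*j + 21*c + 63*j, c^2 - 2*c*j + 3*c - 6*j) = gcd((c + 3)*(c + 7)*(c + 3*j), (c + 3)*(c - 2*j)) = c + 3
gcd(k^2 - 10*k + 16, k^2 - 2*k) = k - 2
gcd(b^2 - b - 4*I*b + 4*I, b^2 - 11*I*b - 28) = b - 4*I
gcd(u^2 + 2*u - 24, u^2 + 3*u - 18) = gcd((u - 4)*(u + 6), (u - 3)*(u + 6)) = u + 6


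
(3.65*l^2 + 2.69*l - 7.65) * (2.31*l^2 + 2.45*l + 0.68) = 8.4315*l^4 + 15.1564*l^3 - 8.599*l^2 - 16.9133*l - 5.202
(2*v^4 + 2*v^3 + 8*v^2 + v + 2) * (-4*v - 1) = -8*v^5 - 10*v^4 - 34*v^3 - 12*v^2 - 9*v - 2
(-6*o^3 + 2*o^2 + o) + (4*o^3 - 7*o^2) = -2*o^3 - 5*o^2 + o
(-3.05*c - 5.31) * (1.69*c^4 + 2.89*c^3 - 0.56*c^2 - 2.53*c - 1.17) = -5.1545*c^5 - 17.7884*c^4 - 13.6379*c^3 + 10.6901*c^2 + 17.0028*c + 6.2127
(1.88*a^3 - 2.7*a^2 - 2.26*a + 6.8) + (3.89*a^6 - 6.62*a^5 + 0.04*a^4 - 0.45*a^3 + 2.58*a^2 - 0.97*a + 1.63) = 3.89*a^6 - 6.62*a^5 + 0.04*a^4 + 1.43*a^3 - 0.12*a^2 - 3.23*a + 8.43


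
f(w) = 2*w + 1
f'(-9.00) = 2.00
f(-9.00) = -17.00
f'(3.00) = 2.00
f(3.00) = 7.00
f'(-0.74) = 2.00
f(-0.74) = -0.48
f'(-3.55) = 2.00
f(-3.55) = -6.10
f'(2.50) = 2.00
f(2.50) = 6.00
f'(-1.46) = 2.00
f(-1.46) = -1.92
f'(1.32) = 2.00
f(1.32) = 3.64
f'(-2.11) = 2.00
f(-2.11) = -3.22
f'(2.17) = 2.00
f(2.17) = 5.34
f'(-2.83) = 2.00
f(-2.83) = -4.66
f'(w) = 2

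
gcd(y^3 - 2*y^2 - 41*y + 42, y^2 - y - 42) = y^2 - y - 42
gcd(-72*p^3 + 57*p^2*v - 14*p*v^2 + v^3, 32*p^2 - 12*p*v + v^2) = 8*p - v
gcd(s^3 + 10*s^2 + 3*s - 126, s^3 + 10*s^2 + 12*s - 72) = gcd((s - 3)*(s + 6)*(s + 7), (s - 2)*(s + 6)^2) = s + 6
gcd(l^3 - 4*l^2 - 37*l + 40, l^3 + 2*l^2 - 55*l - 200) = l^2 - 3*l - 40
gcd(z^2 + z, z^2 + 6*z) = z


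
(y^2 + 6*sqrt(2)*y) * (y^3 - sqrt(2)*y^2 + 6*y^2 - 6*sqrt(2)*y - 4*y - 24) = y^5 + 6*y^4 + 5*sqrt(2)*y^4 - 16*y^3 + 30*sqrt(2)*y^3 - 96*y^2 - 24*sqrt(2)*y^2 - 144*sqrt(2)*y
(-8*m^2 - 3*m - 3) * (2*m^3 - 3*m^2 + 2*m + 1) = -16*m^5 + 18*m^4 - 13*m^3 - 5*m^2 - 9*m - 3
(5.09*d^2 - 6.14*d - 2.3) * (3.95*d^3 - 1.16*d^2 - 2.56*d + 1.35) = 20.1055*d^5 - 30.1574*d^4 - 14.993*d^3 + 25.2579*d^2 - 2.401*d - 3.105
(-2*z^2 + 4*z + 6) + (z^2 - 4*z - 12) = -z^2 - 6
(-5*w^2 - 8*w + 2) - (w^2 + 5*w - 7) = -6*w^2 - 13*w + 9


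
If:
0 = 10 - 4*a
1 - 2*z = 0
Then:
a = 5/2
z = 1/2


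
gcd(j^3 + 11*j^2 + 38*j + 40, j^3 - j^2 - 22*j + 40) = j + 5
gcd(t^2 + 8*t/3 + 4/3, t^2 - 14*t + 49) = 1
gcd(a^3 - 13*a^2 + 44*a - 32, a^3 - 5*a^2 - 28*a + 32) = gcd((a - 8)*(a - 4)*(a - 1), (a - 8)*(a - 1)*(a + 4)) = a^2 - 9*a + 8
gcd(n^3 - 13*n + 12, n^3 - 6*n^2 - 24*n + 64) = n + 4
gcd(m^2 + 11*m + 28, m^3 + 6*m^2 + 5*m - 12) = m + 4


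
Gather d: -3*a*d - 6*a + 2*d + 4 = -6*a + d*(2 - 3*a) + 4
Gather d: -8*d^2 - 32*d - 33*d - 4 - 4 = -8*d^2 - 65*d - 8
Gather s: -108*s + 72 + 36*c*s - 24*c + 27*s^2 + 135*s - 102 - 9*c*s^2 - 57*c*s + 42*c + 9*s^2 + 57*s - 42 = 18*c + s^2*(36 - 9*c) + s*(84 - 21*c) - 72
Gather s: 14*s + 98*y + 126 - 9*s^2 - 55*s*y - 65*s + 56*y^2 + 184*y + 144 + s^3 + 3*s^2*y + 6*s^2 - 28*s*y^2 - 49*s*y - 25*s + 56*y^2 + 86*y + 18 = s^3 + s^2*(3*y - 3) + s*(-28*y^2 - 104*y - 76) + 112*y^2 + 368*y + 288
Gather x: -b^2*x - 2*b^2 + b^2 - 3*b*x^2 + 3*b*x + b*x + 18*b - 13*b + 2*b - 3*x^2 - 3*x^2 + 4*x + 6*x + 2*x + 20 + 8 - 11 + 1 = -b^2 + 7*b + x^2*(-3*b - 6) + x*(-b^2 + 4*b + 12) + 18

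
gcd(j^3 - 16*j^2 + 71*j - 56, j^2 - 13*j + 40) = j - 8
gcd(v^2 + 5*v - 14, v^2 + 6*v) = 1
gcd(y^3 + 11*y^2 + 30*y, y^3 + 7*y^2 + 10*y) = y^2 + 5*y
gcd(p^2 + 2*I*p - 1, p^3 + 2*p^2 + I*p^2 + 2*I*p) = p + I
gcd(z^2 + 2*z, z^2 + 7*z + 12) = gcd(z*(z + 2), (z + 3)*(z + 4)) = 1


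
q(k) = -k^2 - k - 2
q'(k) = -2*k - 1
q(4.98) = -31.78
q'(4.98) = -10.96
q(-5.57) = -27.45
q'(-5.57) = 10.14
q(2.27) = -9.42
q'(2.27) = -5.54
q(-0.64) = -1.77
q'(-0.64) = 0.28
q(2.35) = -9.87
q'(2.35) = -5.70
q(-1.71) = -3.21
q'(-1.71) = 2.42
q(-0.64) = -1.77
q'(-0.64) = 0.28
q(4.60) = -27.76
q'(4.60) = -10.20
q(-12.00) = -134.00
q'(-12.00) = 23.00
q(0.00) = -2.00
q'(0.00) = -1.00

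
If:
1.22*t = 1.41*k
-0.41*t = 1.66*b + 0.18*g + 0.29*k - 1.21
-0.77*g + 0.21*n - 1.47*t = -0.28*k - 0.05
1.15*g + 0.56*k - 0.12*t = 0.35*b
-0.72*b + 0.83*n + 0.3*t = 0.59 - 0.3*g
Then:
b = 0.65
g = 0.15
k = 0.13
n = 1.17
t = 0.14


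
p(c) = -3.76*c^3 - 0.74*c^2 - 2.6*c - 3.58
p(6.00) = -857.98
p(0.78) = -7.84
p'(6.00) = -417.56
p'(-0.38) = -3.67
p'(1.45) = -28.46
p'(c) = -11.28*c^2 - 1.48*c - 2.6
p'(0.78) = -10.62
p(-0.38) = -2.49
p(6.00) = -857.98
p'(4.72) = -260.89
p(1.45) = -20.37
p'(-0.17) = -2.67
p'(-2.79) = -86.28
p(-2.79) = 79.57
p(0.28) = -4.45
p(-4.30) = 292.86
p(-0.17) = -3.14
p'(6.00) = -417.56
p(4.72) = -427.72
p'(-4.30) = -204.80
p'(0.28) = -3.90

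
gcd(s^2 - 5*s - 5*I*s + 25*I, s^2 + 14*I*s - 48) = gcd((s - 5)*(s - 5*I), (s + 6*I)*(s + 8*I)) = 1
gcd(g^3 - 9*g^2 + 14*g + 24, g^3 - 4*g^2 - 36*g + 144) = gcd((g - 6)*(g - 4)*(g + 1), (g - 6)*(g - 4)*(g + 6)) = g^2 - 10*g + 24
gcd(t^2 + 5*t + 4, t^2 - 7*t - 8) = t + 1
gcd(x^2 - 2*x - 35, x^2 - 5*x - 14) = x - 7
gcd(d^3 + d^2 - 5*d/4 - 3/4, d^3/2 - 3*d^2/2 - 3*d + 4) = d - 1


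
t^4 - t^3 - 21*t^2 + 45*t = t*(t - 3)^2*(t + 5)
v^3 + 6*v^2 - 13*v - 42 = (v - 3)*(v + 2)*(v + 7)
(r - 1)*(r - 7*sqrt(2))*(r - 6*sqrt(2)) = r^3 - 13*sqrt(2)*r^2 - r^2 + 13*sqrt(2)*r + 84*r - 84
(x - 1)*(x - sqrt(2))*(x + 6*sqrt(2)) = x^3 - x^2 + 5*sqrt(2)*x^2 - 12*x - 5*sqrt(2)*x + 12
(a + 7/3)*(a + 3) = a^2 + 16*a/3 + 7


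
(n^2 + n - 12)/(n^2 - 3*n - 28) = (n - 3)/(n - 7)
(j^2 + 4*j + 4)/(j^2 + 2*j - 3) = (j^2 + 4*j + 4)/(j^2 + 2*j - 3)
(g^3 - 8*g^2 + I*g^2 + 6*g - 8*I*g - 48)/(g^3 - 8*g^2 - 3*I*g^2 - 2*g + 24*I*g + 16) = (g + 3*I)/(g - I)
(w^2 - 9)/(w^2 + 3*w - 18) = (w + 3)/(w + 6)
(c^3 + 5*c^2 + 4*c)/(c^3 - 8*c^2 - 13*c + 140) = c*(c + 1)/(c^2 - 12*c + 35)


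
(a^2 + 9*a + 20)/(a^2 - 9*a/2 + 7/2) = 2*(a^2 + 9*a + 20)/(2*a^2 - 9*a + 7)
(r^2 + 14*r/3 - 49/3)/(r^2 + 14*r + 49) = (r - 7/3)/(r + 7)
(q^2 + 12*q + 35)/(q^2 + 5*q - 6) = (q^2 + 12*q + 35)/(q^2 + 5*q - 6)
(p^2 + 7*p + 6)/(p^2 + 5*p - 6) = (p + 1)/(p - 1)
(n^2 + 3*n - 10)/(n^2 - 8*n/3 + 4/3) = 3*(n + 5)/(3*n - 2)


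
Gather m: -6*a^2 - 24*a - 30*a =-6*a^2 - 54*a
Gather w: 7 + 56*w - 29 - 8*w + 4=48*w - 18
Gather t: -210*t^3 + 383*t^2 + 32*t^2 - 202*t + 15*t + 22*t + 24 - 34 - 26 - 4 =-210*t^3 + 415*t^2 - 165*t - 40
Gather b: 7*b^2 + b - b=7*b^2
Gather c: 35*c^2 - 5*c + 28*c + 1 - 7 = 35*c^2 + 23*c - 6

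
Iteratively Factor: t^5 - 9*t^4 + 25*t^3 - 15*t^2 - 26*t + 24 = (t - 2)*(t^4 - 7*t^3 + 11*t^2 + 7*t - 12) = (t - 4)*(t - 2)*(t^3 - 3*t^2 - t + 3) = (t - 4)*(t - 2)*(t + 1)*(t^2 - 4*t + 3) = (t - 4)*(t - 3)*(t - 2)*(t + 1)*(t - 1)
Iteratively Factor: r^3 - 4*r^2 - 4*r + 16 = (r - 2)*(r^2 - 2*r - 8) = (r - 2)*(r + 2)*(r - 4)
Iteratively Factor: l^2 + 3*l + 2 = (l + 1)*(l + 2)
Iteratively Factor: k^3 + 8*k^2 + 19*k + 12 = (k + 4)*(k^2 + 4*k + 3) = (k + 3)*(k + 4)*(k + 1)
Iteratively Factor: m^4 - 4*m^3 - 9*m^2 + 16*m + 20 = (m + 1)*(m^3 - 5*m^2 - 4*m + 20) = (m + 1)*(m + 2)*(m^2 - 7*m + 10) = (m - 5)*(m + 1)*(m + 2)*(m - 2)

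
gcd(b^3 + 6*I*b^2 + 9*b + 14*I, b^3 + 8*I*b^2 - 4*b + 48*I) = b - 2*I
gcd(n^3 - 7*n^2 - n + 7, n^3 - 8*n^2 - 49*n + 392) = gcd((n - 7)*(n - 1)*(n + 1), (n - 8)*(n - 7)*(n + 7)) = n - 7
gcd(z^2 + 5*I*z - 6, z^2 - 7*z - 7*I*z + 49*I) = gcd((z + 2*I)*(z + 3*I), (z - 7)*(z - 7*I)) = 1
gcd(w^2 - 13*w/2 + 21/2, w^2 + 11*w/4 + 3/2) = 1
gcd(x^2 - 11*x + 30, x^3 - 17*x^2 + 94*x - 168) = x - 6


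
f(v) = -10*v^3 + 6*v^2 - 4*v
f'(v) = -30*v^2 + 12*v - 4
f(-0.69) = 8.90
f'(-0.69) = -26.56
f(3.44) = -349.83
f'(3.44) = -317.73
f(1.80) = -46.08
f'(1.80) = -79.60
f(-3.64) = 576.34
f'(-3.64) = -445.17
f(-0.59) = 6.50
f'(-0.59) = -21.52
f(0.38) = -1.20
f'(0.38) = -3.77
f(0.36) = -1.13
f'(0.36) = -3.57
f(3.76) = -461.79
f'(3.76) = -383.01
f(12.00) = -16464.00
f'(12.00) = -4180.00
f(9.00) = -6840.00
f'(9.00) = -2326.00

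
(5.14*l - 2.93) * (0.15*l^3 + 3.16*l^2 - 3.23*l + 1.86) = 0.771*l^4 + 15.8029*l^3 - 25.861*l^2 + 19.0243*l - 5.4498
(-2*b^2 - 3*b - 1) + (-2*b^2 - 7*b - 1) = -4*b^2 - 10*b - 2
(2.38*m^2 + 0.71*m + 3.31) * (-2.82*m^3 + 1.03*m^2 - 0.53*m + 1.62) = -6.7116*m^5 + 0.4492*m^4 - 9.8643*m^3 + 6.8886*m^2 - 0.6041*m + 5.3622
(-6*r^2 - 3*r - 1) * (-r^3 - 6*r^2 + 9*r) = 6*r^5 + 39*r^4 - 35*r^3 - 21*r^2 - 9*r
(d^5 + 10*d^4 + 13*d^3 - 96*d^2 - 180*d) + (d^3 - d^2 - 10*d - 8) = d^5 + 10*d^4 + 14*d^3 - 97*d^2 - 190*d - 8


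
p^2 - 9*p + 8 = (p - 8)*(p - 1)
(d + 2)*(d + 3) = d^2 + 5*d + 6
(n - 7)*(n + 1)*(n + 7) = n^3 + n^2 - 49*n - 49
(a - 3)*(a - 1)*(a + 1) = a^3 - 3*a^2 - a + 3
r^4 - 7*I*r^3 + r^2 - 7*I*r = r*(r - 7*I)*(r - I)*(r + I)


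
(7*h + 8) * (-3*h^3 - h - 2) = -21*h^4 - 24*h^3 - 7*h^2 - 22*h - 16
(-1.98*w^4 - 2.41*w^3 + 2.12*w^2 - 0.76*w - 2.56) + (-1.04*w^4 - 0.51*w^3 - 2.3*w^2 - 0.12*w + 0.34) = -3.02*w^4 - 2.92*w^3 - 0.18*w^2 - 0.88*w - 2.22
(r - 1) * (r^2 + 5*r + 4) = r^3 + 4*r^2 - r - 4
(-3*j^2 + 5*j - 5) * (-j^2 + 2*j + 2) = 3*j^4 - 11*j^3 + 9*j^2 - 10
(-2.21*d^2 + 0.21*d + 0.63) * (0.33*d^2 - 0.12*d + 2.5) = -0.7293*d^4 + 0.3345*d^3 - 5.3423*d^2 + 0.4494*d + 1.575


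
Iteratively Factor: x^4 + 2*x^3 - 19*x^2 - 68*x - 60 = (x + 2)*(x^3 - 19*x - 30) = (x + 2)*(x + 3)*(x^2 - 3*x - 10) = (x - 5)*(x + 2)*(x + 3)*(x + 2)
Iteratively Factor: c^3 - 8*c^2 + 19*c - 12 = (c - 1)*(c^2 - 7*c + 12) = (c - 4)*(c - 1)*(c - 3)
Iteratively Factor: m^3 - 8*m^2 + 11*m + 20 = (m + 1)*(m^2 - 9*m + 20) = (m - 4)*(m + 1)*(m - 5)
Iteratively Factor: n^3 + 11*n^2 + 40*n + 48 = (n + 4)*(n^2 + 7*n + 12) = (n + 4)^2*(n + 3)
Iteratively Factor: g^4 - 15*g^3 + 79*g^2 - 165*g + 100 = (g - 4)*(g^3 - 11*g^2 + 35*g - 25) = (g - 4)*(g - 1)*(g^2 - 10*g + 25) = (g - 5)*(g - 4)*(g - 1)*(g - 5)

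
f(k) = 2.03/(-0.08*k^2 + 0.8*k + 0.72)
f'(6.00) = 0.05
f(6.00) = 0.77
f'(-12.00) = -0.01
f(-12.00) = -0.10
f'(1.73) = -0.31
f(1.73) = 1.09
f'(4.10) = -0.04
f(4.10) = 0.76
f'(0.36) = -1.51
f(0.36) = 2.03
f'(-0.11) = -4.17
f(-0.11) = 3.22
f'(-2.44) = -0.83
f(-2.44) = -1.19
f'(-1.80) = -2.30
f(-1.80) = -2.07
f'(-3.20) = -0.38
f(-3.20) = -0.76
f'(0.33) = -1.59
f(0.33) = 2.08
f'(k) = 2.03*(0.16*k - 0.8)/(-0.08*k^2 + 0.8*k + 0.72)^2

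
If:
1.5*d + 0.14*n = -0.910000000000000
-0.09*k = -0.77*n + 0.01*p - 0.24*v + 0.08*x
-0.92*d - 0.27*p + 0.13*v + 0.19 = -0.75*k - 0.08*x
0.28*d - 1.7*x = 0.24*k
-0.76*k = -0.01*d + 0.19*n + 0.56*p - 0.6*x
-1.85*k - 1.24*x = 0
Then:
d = -0.96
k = 0.12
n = 3.80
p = -1.65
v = -12.26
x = -0.17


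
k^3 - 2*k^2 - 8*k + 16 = (k - 2)*(k - 2*sqrt(2))*(k + 2*sqrt(2))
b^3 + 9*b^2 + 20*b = b*(b + 4)*(b + 5)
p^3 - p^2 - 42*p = p*(p - 7)*(p + 6)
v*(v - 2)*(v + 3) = v^3 + v^2 - 6*v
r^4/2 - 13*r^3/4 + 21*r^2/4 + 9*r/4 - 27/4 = (r/2 + 1/2)*(r - 3)^2*(r - 3/2)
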